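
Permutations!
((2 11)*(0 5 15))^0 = (15)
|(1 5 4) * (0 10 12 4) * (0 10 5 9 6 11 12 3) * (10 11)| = 10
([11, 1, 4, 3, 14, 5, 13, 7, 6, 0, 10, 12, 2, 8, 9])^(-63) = [0, 1, 2, 3, 4, 5, 6, 7, 8, 9, 10, 11, 12, 13, 14]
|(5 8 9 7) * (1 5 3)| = |(1 5 8 9 7 3)| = 6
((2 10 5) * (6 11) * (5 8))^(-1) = (2 5 8 10)(6 11)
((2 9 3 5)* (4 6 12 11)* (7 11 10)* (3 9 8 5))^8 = (2 5 8)(4 12 7)(6 10 11)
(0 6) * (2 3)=[6, 1, 3, 2, 4, 5, 0]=(0 6)(2 3)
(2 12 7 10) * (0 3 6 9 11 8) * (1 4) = [3, 4, 12, 6, 1, 5, 9, 10, 0, 11, 2, 8, 7] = (0 3 6 9 11 8)(1 4)(2 12 7 10)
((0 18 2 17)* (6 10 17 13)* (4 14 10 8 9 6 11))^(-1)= (0 17 10 14 4 11 13 2 18)(6 9 8)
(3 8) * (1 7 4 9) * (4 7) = (1 4 9)(3 8) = [0, 4, 2, 8, 9, 5, 6, 7, 3, 1]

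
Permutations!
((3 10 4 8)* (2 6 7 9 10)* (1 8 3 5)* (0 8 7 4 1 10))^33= ((0 8 5 10 1 7 9)(2 6 4 3))^33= (0 7 10 8 9 1 5)(2 6 4 3)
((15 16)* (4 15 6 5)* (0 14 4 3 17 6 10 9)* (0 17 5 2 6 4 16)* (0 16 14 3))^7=(0 3 5)(2 6)(4 15 16 10 9 17)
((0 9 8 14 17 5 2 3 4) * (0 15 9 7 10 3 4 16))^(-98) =(0 10 16 7 3)(2 17 8 15)(4 5 14 9)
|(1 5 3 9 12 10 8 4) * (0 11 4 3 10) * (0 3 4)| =30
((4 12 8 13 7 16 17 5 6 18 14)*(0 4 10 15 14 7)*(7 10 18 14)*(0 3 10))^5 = ((0 4 12 8 13 3 10 15 7 16 17 5 6 14 18))^5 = (0 3 17)(4 10 5)(6 12 15)(7 14 8)(13 16 18)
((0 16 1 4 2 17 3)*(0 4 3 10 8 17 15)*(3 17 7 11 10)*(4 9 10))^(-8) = (0 9 4 1 8 15 3 11 16 10 2 17 7) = ((0 16 1 17 3 9 10 8 7 11 4 2 15))^(-8)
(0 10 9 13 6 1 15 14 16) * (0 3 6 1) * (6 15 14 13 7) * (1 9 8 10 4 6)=[4, 14, 2, 15, 6, 5, 0, 1, 10, 7, 8, 11, 12, 9, 16, 13, 3]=(0 4 6)(1 14 16 3 15 13 9 7)(8 10)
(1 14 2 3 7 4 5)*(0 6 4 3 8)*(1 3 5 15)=(0 6 4 15 1 14 2 8)(3 7 5)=[6, 14, 8, 7, 15, 3, 4, 5, 0, 9, 10, 11, 12, 13, 2, 1]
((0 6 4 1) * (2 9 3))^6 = (9)(0 4)(1 6)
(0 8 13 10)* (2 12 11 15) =(0 8 13 10)(2 12 11 15) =[8, 1, 12, 3, 4, 5, 6, 7, 13, 9, 0, 15, 11, 10, 14, 2]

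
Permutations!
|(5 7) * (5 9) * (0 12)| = |(0 12)(5 7 9)| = 6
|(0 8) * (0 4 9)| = |(0 8 4 9)| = 4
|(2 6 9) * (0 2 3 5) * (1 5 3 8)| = |(0 2 6 9 8 1 5)| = 7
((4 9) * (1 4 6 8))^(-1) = ((1 4 9 6 8))^(-1) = (1 8 6 9 4)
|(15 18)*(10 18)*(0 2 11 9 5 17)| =6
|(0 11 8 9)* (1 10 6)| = 12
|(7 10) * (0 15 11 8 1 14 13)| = 14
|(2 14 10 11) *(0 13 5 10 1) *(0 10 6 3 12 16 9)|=40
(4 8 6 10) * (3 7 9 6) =[0, 1, 2, 7, 8, 5, 10, 9, 3, 6, 4] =(3 7 9 6 10 4 8)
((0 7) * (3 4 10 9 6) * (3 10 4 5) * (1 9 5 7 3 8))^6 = ((0 3 7)(1 9 6 10 5 8))^6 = (10)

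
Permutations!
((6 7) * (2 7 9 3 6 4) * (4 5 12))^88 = ((2 7 5 12 4)(3 6 9))^88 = (2 12 7 4 5)(3 6 9)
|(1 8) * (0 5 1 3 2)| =6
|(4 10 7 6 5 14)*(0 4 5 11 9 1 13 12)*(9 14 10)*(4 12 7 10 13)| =6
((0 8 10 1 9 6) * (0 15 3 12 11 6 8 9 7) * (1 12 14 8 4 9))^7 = ((0 1 7)(3 14 8 10 12 11 6 15)(4 9))^7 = (0 1 7)(3 15 6 11 12 10 8 14)(4 9)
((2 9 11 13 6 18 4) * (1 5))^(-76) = (2 9 11 13 6 18 4)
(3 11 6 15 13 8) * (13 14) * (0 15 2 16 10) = (0 15 14 13 8 3 11 6 2 16 10) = [15, 1, 16, 11, 4, 5, 2, 7, 3, 9, 0, 6, 12, 8, 13, 14, 10]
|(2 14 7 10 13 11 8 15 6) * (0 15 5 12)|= |(0 15 6 2 14 7 10 13 11 8 5 12)|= 12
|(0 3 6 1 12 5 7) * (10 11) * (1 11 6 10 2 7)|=|(0 3 10 6 11 2 7)(1 12 5)|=21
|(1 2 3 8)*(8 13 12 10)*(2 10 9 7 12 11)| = |(1 10 8)(2 3 13 11)(7 12 9)| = 12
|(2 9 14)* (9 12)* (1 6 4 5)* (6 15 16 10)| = 28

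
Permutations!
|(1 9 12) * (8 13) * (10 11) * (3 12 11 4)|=14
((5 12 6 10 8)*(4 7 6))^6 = (4 12 5 8 10 6 7)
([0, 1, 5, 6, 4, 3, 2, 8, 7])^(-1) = [0, 1, 6, 5, 4, 2, 3, 8, 7]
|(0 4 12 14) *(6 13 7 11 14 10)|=|(0 4 12 10 6 13 7 11 14)|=9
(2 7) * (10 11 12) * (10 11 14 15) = [0, 1, 7, 3, 4, 5, 6, 2, 8, 9, 14, 12, 11, 13, 15, 10] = (2 7)(10 14 15)(11 12)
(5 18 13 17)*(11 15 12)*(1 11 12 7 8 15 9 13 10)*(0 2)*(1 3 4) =(0 2)(1 11 9 13 17 5 18 10 3 4)(7 8 15) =[2, 11, 0, 4, 1, 18, 6, 8, 15, 13, 3, 9, 12, 17, 14, 7, 16, 5, 10]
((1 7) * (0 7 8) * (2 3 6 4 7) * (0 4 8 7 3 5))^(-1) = (0 5 2)(1 7)(3 4 8 6)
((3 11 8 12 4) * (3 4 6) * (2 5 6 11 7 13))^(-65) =(2 5 6 3 7 13)(8 12 11)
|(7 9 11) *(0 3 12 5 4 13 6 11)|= |(0 3 12 5 4 13 6 11 7 9)|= 10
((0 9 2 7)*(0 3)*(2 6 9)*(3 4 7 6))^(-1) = (0 3 9 6 2)(4 7) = ((0 2 6 9 3)(4 7))^(-1)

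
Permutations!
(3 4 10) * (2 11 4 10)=(2 11 4)(3 10)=[0, 1, 11, 10, 2, 5, 6, 7, 8, 9, 3, 4]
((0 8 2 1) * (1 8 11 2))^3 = ((0 11 2 8 1))^3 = (0 8 11 1 2)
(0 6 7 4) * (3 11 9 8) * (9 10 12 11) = (0 6 7 4)(3 9 8)(10 12 11) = [6, 1, 2, 9, 0, 5, 7, 4, 3, 8, 12, 10, 11]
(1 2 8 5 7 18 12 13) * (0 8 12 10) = [8, 2, 12, 3, 4, 7, 6, 18, 5, 9, 0, 11, 13, 1, 14, 15, 16, 17, 10] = (0 8 5 7 18 10)(1 2 12 13)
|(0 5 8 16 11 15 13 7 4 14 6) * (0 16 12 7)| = |(0 5 8 12 7 4 14 6 16 11 15 13)| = 12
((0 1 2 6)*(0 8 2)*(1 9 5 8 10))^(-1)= (0 1 10 6 2 8 5 9)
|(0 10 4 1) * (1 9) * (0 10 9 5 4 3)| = 10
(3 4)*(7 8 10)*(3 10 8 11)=(3 4 10 7 11)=[0, 1, 2, 4, 10, 5, 6, 11, 8, 9, 7, 3]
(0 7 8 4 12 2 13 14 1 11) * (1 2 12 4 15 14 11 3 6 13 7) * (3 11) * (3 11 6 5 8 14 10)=(0 1 6 13 11)(2 7 14)(3 5 8 15 10)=[1, 6, 7, 5, 4, 8, 13, 14, 15, 9, 3, 0, 12, 11, 2, 10]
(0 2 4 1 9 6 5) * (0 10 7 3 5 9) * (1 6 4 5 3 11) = (0 2 5 10 7 11 1)(4 6 9) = [2, 0, 5, 3, 6, 10, 9, 11, 8, 4, 7, 1]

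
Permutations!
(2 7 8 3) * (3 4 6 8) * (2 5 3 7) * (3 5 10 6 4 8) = (3 10 6) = [0, 1, 2, 10, 4, 5, 3, 7, 8, 9, 6]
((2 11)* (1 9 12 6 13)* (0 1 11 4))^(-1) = ((0 1 9 12 6 13 11 2 4))^(-1) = (0 4 2 11 13 6 12 9 1)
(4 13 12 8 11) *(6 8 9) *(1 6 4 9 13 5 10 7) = (1 6 8 11 9 4 5 10 7)(12 13) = [0, 6, 2, 3, 5, 10, 8, 1, 11, 4, 7, 9, 13, 12]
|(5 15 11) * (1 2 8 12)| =|(1 2 8 12)(5 15 11)| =12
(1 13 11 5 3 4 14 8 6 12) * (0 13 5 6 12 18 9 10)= (0 13 11 6 18 9 10)(1 5 3 4 14 8 12)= [13, 5, 2, 4, 14, 3, 18, 7, 12, 10, 0, 6, 1, 11, 8, 15, 16, 17, 9]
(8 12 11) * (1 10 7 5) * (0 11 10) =(0 11 8 12 10 7 5 1) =[11, 0, 2, 3, 4, 1, 6, 5, 12, 9, 7, 8, 10]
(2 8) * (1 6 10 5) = (1 6 10 5)(2 8) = [0, 6, 8, 3, 4, 1, 10, 7, 2, 9, 5]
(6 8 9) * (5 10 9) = (5 10 9 6 8) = [0, 1, 2, 3, 4, 10, 8, 7, 5, 6, 9]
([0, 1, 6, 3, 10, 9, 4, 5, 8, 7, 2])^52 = [0, 1, 2, 3, 4, 9, 6, 5, 8, 7, 10]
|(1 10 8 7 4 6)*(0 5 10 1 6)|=|(0 5 10 8 7 4)|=6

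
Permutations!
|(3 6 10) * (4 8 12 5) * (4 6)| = 7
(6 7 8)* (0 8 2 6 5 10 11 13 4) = (0 8 5 10 11 13 4)(2 6 7) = [8, 1, 6, 3, 0, 10, 7, 2, 5, 9, 11, 13, 12, 4]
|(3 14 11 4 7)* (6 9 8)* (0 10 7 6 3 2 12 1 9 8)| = |(0 10 7 2 12 1 9)(3 14 11 4 6 8)| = 42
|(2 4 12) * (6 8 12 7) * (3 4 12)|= |(2 12)(3 4 7 6 8)|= 10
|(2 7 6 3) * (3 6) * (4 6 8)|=3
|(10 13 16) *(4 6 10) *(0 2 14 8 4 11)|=10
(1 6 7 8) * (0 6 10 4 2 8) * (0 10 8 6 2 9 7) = (0 2 6)(1 8)(4 9 7 10) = [2, 8, 6, 3, 9, 5, 0, 10, 1, 7, 4]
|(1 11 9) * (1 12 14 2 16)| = 7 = |(1 11 9 12 14 2 16)|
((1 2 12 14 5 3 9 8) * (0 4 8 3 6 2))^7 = (0 1 8 4)(2 14 6 12 5)(3 9)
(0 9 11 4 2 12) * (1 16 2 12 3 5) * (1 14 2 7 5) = [9, 16, 3, 1, 12, 14, 6, 5, 8, 11, 10, 4, 0, 13, 2, 15, 7] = (0 9 11 4 12)(1 16 7 5 14 2 3)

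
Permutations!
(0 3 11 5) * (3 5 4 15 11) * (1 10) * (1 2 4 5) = (0 1 10 2 4 15 11 5) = [1, 10, 4, 3, 15, 0, 6, 7, 8, 9, 2, 5, 12, 13, 14, 11]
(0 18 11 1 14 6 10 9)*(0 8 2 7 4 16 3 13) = [18, 14, 7, 13, 16, 5, 10, 4, 2, 8, 9, 1, 12, 0, 6, 15, 3, 17, 11] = (0 18 11 1 14 6 10 9 8 2 7 4 16 3 13)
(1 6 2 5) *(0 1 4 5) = (0 1 6 2)(4 5) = [1, 6, 0, 3, 5, 4, 2]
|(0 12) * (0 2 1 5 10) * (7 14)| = 6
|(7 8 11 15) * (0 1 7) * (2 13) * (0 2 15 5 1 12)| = |(0 12)(1 7 8 11 5)(2 13 15)| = 30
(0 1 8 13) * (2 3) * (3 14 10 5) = (0 1 8 13)(2 14 10 5 3) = [1, 8, 14, 2, 4, 3, 6, 7, 13, 9, 5, 11, 12, 0, 10]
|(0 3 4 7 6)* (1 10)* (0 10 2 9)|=9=|(0 3 4 7 6 10 1 2 9)|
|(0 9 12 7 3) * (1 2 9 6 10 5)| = 10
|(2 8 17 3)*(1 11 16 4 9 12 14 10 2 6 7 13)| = |(1 11 16 4 9 12 14 10 2 8 17 3 6 7 13)| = 15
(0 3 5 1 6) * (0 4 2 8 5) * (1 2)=(0 3)(1 6 4)(2 8 5)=[3, 6, 8, 0, 1, 2, 4, 7, 5]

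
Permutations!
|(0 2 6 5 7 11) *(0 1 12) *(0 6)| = 6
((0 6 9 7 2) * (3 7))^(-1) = (0 2 7 3 9 6)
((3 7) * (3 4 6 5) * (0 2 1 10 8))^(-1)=((0 2 1 10 8)(3 7 4 6 5))^(-1)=(0 8 10 1 2)(3 5 6 4 7)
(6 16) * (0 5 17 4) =[5, 1, 2, 3, 0, 17, 16, 7, 8, 9, 10, 11, 12, 13, 14, 15, 6, 4] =(0 5 17 4)(6 16)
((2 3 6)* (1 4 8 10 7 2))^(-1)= (1 6 3 2 7 10 8 4)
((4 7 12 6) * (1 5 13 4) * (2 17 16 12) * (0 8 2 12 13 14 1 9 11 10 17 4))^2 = (0 2 7 6 11 17 13 8 4 12 9 10 16)(1 14 5)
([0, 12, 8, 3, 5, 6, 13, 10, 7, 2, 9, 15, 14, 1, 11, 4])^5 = [0, 4, 2, 3, 12, 14, 11, 7, 8, 9, 10, 13, 5, 15, 6, 1]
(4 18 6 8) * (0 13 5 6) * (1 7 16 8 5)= [13, 7, 2, 3, 18, 6, 5, 16, 4, 9, 10, 11, 12, 1, 14, 15, 8, 17, 0]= (0 13 1 7 16 8 4 18)(5 6)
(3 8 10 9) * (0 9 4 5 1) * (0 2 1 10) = (0 9 3 8)(1 2)(4 5 10) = [9, 2, 1, 8, 5, 10, 6, 7, 0, 3, 4]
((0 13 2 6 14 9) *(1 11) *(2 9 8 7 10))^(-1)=(0 9 13)(1 11)(2 10 7 8 14 6)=((0 13 9)(1 11)(2 6 14 8 7 10))^(-1)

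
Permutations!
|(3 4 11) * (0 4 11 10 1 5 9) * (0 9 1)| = 6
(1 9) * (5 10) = (1 9)(5 10) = [0, 9, 2, 3, 4, 10, 6, 7, 8, 1, 5]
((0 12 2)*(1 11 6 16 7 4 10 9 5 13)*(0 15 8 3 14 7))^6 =(0 14 13 12 7 1 2 4 11 15 10 6 8 9 16 3 5)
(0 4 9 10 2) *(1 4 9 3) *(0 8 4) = (0 9 10 2 8 4 3 1) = [9, 0, 8, 1, 3, 5, 6, 7, 4, 10, 2]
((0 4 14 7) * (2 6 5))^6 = ((0 4 14 7)(2 6 5))^6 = (0 14)(4 7)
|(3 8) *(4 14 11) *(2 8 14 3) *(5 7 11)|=|(2 8)(3 14 5 7 11 4)|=6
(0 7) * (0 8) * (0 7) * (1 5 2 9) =(1 5 2 9)(7 8) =[0, 5, 9, 3, 4, 2, 6, 8, 7, 1]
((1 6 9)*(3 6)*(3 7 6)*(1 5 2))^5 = ((1 7 6 9 5 2))^5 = (1 2 5 9 6 7)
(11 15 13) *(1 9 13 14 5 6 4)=(1 9 13 11 15 14 5 6 4)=[0, 9, 2, 3, 1, 6, 4, 7, 8, 13, 10, 15, 12, 11, 5, 14]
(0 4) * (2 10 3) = (0 4)(2 10 3) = [4, 1, 10, 2, 0, 5, 6, 7, 8, 9, 3]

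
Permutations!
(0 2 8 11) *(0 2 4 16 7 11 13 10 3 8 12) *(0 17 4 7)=(0 7 11 2 12 17 4 16)(3 8 13 10)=[7, 1, 12, 8, 16, 5, 6, 11, 13, 9, 3, 2, 17, 10, 14, 15, 0, 4]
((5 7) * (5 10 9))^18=(5 10)(7 9)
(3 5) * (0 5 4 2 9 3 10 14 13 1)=(0 5 10 14 13 1)(2 9 3 4)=[5, 0, 9, 4, 2, 10, 6, 7, 8, 3, 14, 11, 12, 1, 13]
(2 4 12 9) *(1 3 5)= [0, 3, 4, 5, 12, 1, 6, 7, 8, 2, 10, 11, 9]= (1 3 5)(2 4 12 9)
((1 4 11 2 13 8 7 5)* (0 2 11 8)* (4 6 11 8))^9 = (13)(1 8)(5 11)(6 7)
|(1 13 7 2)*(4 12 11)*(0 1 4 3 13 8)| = |(0 1 8)(2 4 12 11 3 13 7)| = 21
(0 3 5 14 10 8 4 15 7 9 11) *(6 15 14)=(0 3 5 6 15 7 9 11)(4 14 10 8)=[3, 1, 2, 5, 14, 6, 15, 9, 4, 11, 8, 0, 12, 13, 10, 7]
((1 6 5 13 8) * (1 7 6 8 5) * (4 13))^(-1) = (1 6 7 8)(4 5 13)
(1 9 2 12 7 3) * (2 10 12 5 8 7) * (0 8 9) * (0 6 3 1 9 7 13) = (0 8 13)(1 6 3 9 10 12 2 5 7) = [8, 6, 5, 9, 4, 7, 3, 1, 13, 10, 12, 11, 2, 0]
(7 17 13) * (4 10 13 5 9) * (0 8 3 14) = (0 8 3 14)(4 10 13 7 17 5 9) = [8, 1, 2, 14, 10, 9, 6, 17, 3, 4, 13, 11, 12, 7, 0, 15, 16, 5]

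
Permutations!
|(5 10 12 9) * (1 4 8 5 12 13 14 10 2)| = 30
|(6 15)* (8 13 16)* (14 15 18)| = 12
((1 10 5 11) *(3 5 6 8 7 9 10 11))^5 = (1 11)(3 5)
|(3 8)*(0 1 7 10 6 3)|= 7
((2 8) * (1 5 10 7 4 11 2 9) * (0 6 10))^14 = ((0 6 10 7 4 11 2 8 9 1 5))^14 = (0 7 2 1 6 4 8 5 10 11 9)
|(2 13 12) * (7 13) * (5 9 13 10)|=|(2 7 10 5 9 13 12)|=7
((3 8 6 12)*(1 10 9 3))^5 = (1 6 3 10 12 8 9)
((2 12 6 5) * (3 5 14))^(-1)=(2 5 3 14 6 12)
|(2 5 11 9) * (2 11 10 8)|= 4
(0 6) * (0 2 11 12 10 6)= (2 11 12 10 6)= [0, 1, 11, 3, 4, 5, 2, 7, 8, 9, 6, 12, 10]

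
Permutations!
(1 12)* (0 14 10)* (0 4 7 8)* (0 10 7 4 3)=(0 14 7 8 10 3)(1 12)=[14, 12, 2, 0, 4, 5, 6, 8, 10, 9, 3, 11, 1, 13, 7]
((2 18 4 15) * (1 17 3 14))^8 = (18) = ((1 17 3 14)(2 18 4 15))^8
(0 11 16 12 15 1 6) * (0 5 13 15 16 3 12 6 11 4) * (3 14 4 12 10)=(0 12 16 6 5 13 15 1 11 14 4)(3 10)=[12, 11, 2, 10, 0, 13, 5, 7, 8, 9, 3, 14, 16, 15, 4, 1, 6]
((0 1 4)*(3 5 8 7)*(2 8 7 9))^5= ((0 1 4)(2 8 9)(3 5 7))^5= (0 4 1)(2 9 8)(3 7 5)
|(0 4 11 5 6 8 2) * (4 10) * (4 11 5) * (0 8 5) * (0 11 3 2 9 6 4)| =10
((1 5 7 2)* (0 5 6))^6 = ((0 5 7 2 1 6))^6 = (7)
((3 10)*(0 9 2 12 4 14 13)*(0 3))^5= (0 14 9 13 2 3 12 10 4)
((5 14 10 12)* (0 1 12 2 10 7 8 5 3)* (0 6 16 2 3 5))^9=((0 1 12 5 14 7 8)(2 10 3 6 16))^9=(0 12 14 8 1 5 7)(2 16 6 3 10)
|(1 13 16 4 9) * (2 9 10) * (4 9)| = 12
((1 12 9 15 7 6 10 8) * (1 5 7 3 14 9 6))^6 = ((1 12 6 10 8 5 7)(3 14 9 15))^6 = (1 7 5 8 10 6 12)(3 9)(14 15)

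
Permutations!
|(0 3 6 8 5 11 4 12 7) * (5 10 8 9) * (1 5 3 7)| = 30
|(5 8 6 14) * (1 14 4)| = 6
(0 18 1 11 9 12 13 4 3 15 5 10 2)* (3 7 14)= (0 18 1 11 9 12 13 4 7 14 3 15 5 10 2)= [18, 11, 0, 15, 7, 10, 6, 14, 8, 12, 2, 9, 13, 4, 3, 5, 16, 17, 1]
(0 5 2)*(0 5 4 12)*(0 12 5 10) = (12)(0 4 5 2 10) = [4, 1, 10, 3, 5, 2, 6, 7, 8, 9, 0, 11, 12]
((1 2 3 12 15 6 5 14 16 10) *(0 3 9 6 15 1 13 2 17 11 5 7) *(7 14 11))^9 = (0 1)(2 6 16 13 9 14 10)(3 17)(5 11)(7 12)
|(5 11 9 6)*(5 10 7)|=6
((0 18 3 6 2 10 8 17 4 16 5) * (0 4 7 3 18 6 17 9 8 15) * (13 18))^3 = (0 10 6 15 2)(8 9)(13 18)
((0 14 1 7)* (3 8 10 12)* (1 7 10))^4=((0 14 7)(1 10 12 3 8))^4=(0 14 7)(1 8 3 12 10)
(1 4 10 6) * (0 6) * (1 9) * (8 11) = (0 6 9 1 4 10)(8 11) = [6, 4, 2, 3, 10, 5, 9, 7, 11, 1, 0, 8]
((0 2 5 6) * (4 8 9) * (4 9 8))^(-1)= ((9)(0 2 5 6))^(-1)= (9)(0 6 5 2)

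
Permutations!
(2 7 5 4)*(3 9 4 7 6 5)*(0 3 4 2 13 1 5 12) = (0 3 9 2 6 12)(1 5 7 4 13) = [3, 5, 6, 9, 13, 7, 12, 4, 8, 2, 10, 11, 0, 1]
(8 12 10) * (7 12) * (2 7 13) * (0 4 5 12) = (0 4 5 12 10 8 13 2 7) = [4, 1, 7, 3, 5, 12, 6, 0, 13, 9, 8, 11, 10, 2]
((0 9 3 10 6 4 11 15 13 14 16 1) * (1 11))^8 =(0 9 3 10 6 4 1)(11 14 15 16 13)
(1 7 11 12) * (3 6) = (1 7 11 12)(3 6) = [0, 7, 2, 6, 4, 5, 3, 11, 8, 9, 10, 12, 1]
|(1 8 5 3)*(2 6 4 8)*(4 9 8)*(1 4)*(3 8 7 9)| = 10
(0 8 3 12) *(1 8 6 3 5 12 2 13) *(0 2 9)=(0 6 3 9)(1 8 5 12 2 13)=[6, 8, 13, 9, 4, 12, 3, 7, 5, 0, 10, 11, 2, 1]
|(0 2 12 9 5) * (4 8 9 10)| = 8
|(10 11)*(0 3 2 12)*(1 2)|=10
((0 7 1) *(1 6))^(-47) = (0 7 6 1)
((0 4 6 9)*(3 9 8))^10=((0 4 6 8 3 9))^10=(0 3 6)(4 9 8)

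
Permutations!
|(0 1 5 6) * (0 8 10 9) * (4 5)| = 8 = |(0 1 4 5 6 8 10 9)|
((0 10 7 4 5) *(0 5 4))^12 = (10)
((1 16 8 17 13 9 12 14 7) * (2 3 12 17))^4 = ((1 16 8 2 3 12 14 7)(9 17 13))^4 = (1 3)(2 7)(8 14)(9 17 13)(12 16)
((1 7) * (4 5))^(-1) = ((1 7)(4 5))^(-1) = (1 7)(4 5)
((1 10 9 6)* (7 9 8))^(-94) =(1 8 9)(6 10 7)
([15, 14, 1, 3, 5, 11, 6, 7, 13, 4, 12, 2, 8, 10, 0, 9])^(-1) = [14, 2, 11, 3, 9, 4, 6, 7, 12, 15, 13, 5, 10, 8, 1, 0]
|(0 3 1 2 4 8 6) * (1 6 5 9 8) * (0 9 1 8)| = 20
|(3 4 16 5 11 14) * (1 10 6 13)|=12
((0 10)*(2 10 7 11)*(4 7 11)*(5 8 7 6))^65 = ((0 11 2 10)(4 6 5 8 7))^65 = (0 11 2 10)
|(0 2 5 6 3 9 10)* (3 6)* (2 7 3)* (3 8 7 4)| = |(0 4 3 9 10)(2 5)(7 8)| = 10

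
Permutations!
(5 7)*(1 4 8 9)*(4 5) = (1 5 7 4 8 9) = [0, 5, 2, 3, 8, 7, 6, 4, 9, 1]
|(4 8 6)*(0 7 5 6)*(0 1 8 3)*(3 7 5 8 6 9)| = |(0 5 9 3)(1 6 4 7 8)| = 20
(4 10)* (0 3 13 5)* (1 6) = (0 3 13 5)(1 6)(4 10) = [3, 6, 2, 13, 10, 0, 1, 7, 8, 9, 4, 11, 12, 5]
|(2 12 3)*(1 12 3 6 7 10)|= 10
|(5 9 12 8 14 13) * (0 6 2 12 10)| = 10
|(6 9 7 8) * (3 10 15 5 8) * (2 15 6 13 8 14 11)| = 10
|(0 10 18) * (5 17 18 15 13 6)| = 8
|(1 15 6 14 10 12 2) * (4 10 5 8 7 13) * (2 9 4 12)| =|(1 15 6 14 5 8 7 13 12 9 4 10 2)| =13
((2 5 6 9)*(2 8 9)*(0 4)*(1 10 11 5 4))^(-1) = ((0 1 10 11 5 6 2 4)(8 9))^(-1) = (0 4 2 6 5 11 10 1)(8 9)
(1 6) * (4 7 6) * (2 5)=(1 4 7 6)(2 5)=[0, 4, 5, 3, 7, 2, 1, 6]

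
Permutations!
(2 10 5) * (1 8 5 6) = (1 8 5 2 10 6) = [0, 8, 10, 3, 4, 2, 1, 7, 5, 9, 6]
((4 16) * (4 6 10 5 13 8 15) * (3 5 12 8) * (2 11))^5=((2 11)(3 5 13)(4 16 6 10 12 8 15))^5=(2 11)(3 13 5)(4 8 10 16 15 12 6)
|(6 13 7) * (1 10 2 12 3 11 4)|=21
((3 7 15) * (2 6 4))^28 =(2 6 4)(3 7 15)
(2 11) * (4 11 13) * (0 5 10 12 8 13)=(0 5 10 12 8 13 4 11 2)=[5, 1, 0, 3, 11, 10, 6, 7, 13, 9, 12, 2, 8, 4]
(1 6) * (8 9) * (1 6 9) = (1 9 8) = [0, 9, 2, 3, 4, 5, 6, 7, 1, 8]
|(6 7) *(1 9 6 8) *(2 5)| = |(1 9 6 7 8)(2 5)| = 10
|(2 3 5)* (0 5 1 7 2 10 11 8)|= |(0 5 10 11 8)(1 7 2 3)|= 20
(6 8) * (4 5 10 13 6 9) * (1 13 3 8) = (1 13 6)(3 8 9 4 5 10) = [0, 13, 2, 8, 5, 10, 1, 7, 9, 4, 3, 11, 12, 6]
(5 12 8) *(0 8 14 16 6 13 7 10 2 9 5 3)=(0 8 3)(2 9 5 12 14 16 6 13 7 10)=[8, 1, 9, 0, 4, 12, 13, 10, 3, 5, 2, 11, 14, 7, 16, 15, 6]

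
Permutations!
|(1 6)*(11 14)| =2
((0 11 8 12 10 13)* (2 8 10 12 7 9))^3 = (0 13 10 11)(2 9 7 8) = ((0 11 10 13)(2 8 7 9))^3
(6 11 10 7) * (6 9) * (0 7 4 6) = (0 7 9)(4 6 11 10) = [7, 1, 2, 3, 6, 5, 11, 9, 8, 0, 4, 10]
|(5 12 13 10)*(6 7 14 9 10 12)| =6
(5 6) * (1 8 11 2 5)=[0, 8, 5, 3, 4, 6, 1, 7, 11, 9, 10, 2]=(1 8 11 2 5 6)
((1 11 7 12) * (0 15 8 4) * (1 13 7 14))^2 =(0 8)(1 14 11)(4 15)(7 13 12)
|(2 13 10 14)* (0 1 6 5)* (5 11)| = |(0 1 6 11 5)(2 13 10 14)| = 20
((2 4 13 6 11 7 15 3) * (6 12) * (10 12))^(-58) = ((2 4 13 10 12 6 11 7 15 3))^(-58) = (2 13 12 11 15)(3 4 10 6 7)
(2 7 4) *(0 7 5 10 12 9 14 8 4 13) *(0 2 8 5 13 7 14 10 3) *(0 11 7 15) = [14, 1, 13, 11, 8, 3, 6, 15, 4, 10, 12, 7, 9, 2, 5, 0] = (0 14 5 3 11 7 15)(2 13)(4 8)(9 10 12)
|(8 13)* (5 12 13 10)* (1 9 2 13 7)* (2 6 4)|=11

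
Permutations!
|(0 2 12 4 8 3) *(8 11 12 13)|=15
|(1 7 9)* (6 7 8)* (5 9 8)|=|(1 5 9)(6 7 8)|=3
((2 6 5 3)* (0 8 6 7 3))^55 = (0 5 6 8)(2 7 3)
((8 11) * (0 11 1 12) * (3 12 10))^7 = ((0 11 8 1 10 3 12))^7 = (12)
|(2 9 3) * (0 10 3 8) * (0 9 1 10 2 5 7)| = 14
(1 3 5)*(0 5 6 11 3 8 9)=[5, 8, 2, 6, 4, 1, 11, 7, 9, 0, 10, 3]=(0 5 1 8 9)(3 6 11)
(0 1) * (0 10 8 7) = (0 1 10 8 7) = [1, 10, 2, 3, 4, 5, 6, 0, 7, 9, 8]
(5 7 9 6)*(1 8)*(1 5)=(1 8 5 7 9 6)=[0, 8, 2, 3, 4, 7, 1, 9, 5, 6]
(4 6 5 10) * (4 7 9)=(4 6 5 10 7 9)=[0, 1, 2, 3, 6, 10, 5, 9, 8, 4, 7]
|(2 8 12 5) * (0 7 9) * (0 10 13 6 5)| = |(0 7 9 10 13 6 5 2 8 12)| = 10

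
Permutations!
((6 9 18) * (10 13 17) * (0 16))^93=(18)(0 16)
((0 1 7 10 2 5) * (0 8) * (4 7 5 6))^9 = (0 1 5 8)(2 10 7 4 6)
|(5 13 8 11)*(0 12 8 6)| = 7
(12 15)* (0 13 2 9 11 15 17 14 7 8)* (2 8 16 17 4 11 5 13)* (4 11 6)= (0 2 9 5 13 8)(4 6)(7 16 17 14)(11 15 12)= [2, 1, 9, 3, 6, 13, 4, 16, 0, 5, 10, 15, 11, 8, 7, 12, 17, 14]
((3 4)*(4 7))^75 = (7)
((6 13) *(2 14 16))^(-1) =(2 16 14)(6 13)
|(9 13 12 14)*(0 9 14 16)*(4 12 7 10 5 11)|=|(0 9 13 7 10 5 11 4 12 16)|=10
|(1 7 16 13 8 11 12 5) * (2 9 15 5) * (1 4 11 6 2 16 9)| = |(1 7 9 15 5 4 11 12 16 13 8 6 2)| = 13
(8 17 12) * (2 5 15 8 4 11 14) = [0, 1, 5, 3, 11, 15, 6, 7, 17, 9, 10, 14, 4, 13, 2, 8, 16, 12] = (2 5 15 8 17 12 4 11 14)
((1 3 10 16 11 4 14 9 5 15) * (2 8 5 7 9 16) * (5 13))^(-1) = (1 15 5 13 8 2 10 3)(4 11 16 14)(7 9)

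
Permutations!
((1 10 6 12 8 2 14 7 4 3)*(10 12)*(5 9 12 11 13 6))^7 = (1 12)(2 13)(3 9)(4 5)(6 14)(7 10)(8 11)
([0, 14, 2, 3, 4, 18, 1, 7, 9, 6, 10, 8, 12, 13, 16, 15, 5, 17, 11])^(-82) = [0, 6, 2, 3, 4, 16, 9, 7, 11, 8, 10, 18, 12, 13, 1, 15, 14, 17, 5]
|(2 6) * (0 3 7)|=6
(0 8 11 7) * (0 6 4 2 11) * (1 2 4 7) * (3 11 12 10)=(0 8)(1 2 12 10 3 11)(6 7)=[8, 2, 12, 11, 4, 5, 7, 6, 0, 9, 3, 1, 10]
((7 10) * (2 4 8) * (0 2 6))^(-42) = (10)(0 8 2 6 4)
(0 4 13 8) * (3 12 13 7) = [4, 1, 2, 12, 7, 5, 6, 3, 0, 9, 10, 11, 13, 8] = (0 4 7 3 12 13 8)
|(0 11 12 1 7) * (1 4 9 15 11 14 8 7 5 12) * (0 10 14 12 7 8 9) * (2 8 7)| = |(0 12 4)(1 5 2 8 7 10 14 9 15 11)| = 30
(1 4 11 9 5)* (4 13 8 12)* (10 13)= [0, 10, 2, 3, 11, 1, 6, 7, 12, 5, 13, 9, 4, 8]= (1 10 13 8 12 4 11 9 5)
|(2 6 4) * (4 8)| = 4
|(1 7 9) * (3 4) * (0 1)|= 4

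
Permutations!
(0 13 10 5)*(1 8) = [13, 8, 2, 3, 4, 0, 6, 7, 1, 9, 5, 11, 12, 10] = (0 13 10 5)(1 8)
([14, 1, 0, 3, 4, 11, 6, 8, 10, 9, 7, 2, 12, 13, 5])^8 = (0 11 14 2 5)(7 10 8)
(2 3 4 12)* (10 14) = (2 3 4 12)(10 14) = [0, 1, 3, 4, 12, 5, 6, 7, 8, 9, 14, 11, 2, 13, 10]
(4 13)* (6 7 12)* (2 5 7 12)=(2 5 7)(4 13)(6 12)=[0, 1, 5, 3, 13, 7, 12, 2, 8, 9, 10, 11, 6, 4]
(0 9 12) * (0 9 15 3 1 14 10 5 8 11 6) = (0 15 3 1 14 10 5 8 11 6)(9 12) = [15, 14, 2, 1, 4, 8, 0, 7, 11, 12, 5, 6, 9, 13, 10, 3]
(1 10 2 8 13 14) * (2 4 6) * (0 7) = (0 7)(1 10 4 6 2 8 13 14) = [7, 10, 8, 3, 6, 5, 2, 0, 13, 9, 4, 11, 12, 14, 1]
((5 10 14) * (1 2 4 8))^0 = (14)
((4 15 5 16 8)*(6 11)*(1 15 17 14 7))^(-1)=((1 15 5 16 8 4 17 14 7)(6 11))^(-1)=(1 7 14 17 4 8 16 5 15)(6 11)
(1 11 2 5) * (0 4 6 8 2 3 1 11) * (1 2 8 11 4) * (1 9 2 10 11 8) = [9, 0, 5, 10, 6, 4, 8, 7, 1, 2, 11, 3] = (0 9 2 5 4 6 8 1)(3 10 11)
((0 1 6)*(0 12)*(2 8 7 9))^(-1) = ((0 1 6 12)(2 8 7 9))^(-1) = (0 12 6 1)(2 9 7 8)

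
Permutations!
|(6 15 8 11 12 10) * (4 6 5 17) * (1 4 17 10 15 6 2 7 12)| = 8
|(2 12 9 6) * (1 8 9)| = 6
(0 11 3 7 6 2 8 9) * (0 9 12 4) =[11, 1, 8, 7, 0, 5, 2, 6, 12, 9, 10, 3, 4] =(0 11 3 7 6 2 8 12 4)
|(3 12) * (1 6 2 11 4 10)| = |(1 6 2 11 4 10)(3 12)| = 6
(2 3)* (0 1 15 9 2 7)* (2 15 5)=(0 1 5 2 3 7)(9 15)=[1, 5, 3, 7, 4, 2, 6, 0, 8, 15, 10, 11, 12, 13, 14, 9]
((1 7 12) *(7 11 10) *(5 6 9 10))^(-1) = (1 12 7 10 9 6 5 11)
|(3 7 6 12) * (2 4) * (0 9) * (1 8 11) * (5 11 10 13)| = 12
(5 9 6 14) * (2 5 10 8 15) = (2 5 9 6 14 10 8 15) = [0, 1, 5, 3, 4, 9, 14, 7, 15, 6, 8, 11, 12, 13, 10, 2]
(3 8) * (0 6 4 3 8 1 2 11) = (0 6 4 3 1 2 11) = [6, 2, 11, 1, 3, 5, 4, 7, 8, 9, 10, 0]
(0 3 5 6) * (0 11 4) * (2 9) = (0 3 5 6 11 4)(2 9) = [3, 1, 9, 5, 0, 6, 11, 7, 8, 2, 10, 4]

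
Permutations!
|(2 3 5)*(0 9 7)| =3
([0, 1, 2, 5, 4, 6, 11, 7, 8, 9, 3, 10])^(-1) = (3 10 11 6 5)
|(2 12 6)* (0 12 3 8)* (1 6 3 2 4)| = 12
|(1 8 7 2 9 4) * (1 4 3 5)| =7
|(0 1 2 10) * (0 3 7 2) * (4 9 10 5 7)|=|(0 1)(2 5 7)(3 4 9 10)|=12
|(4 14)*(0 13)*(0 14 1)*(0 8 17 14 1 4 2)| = |(0 13 1 8 17 14 2)| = 7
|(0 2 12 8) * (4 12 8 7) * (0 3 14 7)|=8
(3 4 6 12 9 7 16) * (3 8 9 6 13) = (3 4 13)(6 12)(7 16 8 9) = [0, 1, 2, 4, 13, 5, 12, 16, 9, 7, 10, 11, 6, 3, 14, 15, 8]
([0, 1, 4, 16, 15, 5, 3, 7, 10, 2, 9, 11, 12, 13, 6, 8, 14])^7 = [0, 1, 4, 6, 15, 5, 14, 7, 10, 2, 9, 11, 12, 13, 16, 8, 3]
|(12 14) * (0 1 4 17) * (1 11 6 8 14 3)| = 10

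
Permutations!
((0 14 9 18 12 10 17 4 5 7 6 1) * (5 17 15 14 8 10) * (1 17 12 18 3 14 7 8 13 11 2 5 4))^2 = ((18)(0 13 11 2 5 8 10 15 7 6 17 1)(3 14 9)(4 12))^2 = (18)(0 11 5 10 7 17)(1 13 2 8 15 6)(3 9 14)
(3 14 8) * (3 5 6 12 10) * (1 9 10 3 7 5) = (1 9 10 7 5 6 12 3 14 8) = [0, 9, 2, 14, 4, 6, 12, 5, 1, 10, 7, 11, 3, 13, 8]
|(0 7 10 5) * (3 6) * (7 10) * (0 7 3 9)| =|(0 10 5 7 3 6 9)| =7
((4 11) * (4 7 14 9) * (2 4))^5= (2 9 14 7 11 4)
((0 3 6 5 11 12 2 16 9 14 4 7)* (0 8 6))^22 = (16)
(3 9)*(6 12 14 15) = (3 9)(6 12 14 15) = [0, 1, 2, 9, 4, 5, 12, 7, 8, 3, 10, 11, 14, 13, 15, 6]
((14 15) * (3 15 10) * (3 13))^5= ((3 15 14 10 13))^5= (15)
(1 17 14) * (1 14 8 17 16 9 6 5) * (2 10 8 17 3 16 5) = (17)(1 5)(2 10 8 3 16 9 6) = [0, 5, 10, 16, 4, 1, 2, 7, 3, 6, 8, 11, 12, 13, 14, 15, 9, 17]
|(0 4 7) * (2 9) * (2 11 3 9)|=3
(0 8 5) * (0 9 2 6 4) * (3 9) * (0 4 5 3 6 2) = (0 8 3 9)(5 6) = [8, 1, 2, 9, 4, 6, 5, 7, 3, 0]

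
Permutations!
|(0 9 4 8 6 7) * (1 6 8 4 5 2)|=7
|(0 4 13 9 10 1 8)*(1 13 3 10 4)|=15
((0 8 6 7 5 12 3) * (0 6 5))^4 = (0 3 8 6 5 7 12) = ((0 8 5 12 3 6 7))^4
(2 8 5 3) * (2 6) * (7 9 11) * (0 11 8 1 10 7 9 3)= (0 11 9 8 5)(1 10 7 3 6 2)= [11, 10, 1, 6, 4, 0, 2, 3, 5, 8, 7, 9]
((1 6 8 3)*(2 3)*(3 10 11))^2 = ((1 6 8 2 10 11 3))^2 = (1 8 10 3 6 2 11)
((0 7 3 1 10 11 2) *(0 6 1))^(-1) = (0 3 7)(1 6 2 11 10)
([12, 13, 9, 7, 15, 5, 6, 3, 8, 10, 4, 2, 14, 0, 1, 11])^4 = [13, 14, 15, 3, 9, 5, 6, 7, 8, 11, 2, 4, 0, 1, 12, 10]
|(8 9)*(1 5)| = |(1 5)(8 9)| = 2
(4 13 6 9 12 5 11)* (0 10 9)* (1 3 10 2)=(0 2 1 3 10 9 12 5 11 4 13 6)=[2, 3, 1, 10, 13, 11, 0, 7, 8, 12, 9, 4, 5, 6]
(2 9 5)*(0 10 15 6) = (0 10 15 6)(2 9 5) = [10, 1, 9, 3, 4, 2, 0, 7, 8, 5, 15, 11, 12, 13, 14, 6]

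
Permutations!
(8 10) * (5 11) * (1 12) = [0, 12, 2, 3, 4, 11, 6, 7, 10, 9, 8, 5, 1] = (1 12)(5 11)(8 10)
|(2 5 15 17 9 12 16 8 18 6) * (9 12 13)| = 18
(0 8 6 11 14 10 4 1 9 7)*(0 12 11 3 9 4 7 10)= [8, 4, 2, 9, 1, 5, 3, 12, 6, 10, 7, 14, 11, 13, 0]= (0 8 6 3 9 10 7 12 11 14)(1 4)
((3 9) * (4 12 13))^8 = (4 13 12)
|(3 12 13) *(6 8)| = 6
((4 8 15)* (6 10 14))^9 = ((4 8 15)(6 10 14))^9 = (15)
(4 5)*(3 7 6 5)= [0, 1, 2, 7, 3, 4, 5, 6]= (3 7 6 5 4)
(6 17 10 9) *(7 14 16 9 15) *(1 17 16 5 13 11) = (1 17 10 15 7 14 5 13 11)(6 16 9) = [0, 17, 2, 3, 4, 13, 16, 14, 8, 6, 15, 1, 12, 11, 5, 7, 9, 10]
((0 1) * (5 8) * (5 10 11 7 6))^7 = (0 1)(5 8 10 11 7 6)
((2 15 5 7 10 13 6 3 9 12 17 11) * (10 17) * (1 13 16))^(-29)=(1 3 10 13 9 16 6 12)(2 15 5 7 17 11)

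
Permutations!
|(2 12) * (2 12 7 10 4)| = |(12)(2 7 10 4)| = 4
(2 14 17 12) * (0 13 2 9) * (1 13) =(0 1 13 2 14 17 12 9) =[1, 13, 14, 3, 4, 5, 6, 7, 8, 0, 10, 11, 9, 2, 17, 15, 16, 12]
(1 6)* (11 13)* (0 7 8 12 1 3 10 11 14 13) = (0 7 8 12 1 6 3 10 11)(13 14) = [7, 6, 2, 10, 4, 5, 3, 8, 12, 9, 11, 0, 1, 14, 13]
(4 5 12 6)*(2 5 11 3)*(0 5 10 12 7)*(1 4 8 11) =(0 5 7)(1 4)(2 10 12 6 8 11 3) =[5, 4, 10, 2, 1, 7, 8, 0, 11, 9, 12, 3, 6]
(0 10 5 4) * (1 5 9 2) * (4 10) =[4, 5, 1, 3, 0, 10, 6, 7, 8, 2, 9] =(0 4)(1 5 10 9 2)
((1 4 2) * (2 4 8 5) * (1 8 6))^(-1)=((1 6)(2 8 5))^(-1)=(1 6)(2 5 8)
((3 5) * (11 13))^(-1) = (3 5)(11 13)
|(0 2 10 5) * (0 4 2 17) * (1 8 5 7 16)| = |(0 17)(1 8 5 4 2 10 7 16)| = 8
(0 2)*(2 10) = (0 10 2) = [10, 1, 0, 3, 4, 5, 6, 7, 8, 9, 2]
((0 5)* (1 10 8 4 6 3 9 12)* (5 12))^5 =((0 12 1 10 8 4 6 3 9 5))^5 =(0 4)(1 3)(5 8)(6 12)(9 10)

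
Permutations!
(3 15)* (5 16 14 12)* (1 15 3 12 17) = (1 15 12 5 16 14 17) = [0, 15, 2, 3, 4, 16, 6, 7, 8, 9, 10, 11, 5, 13, 17, 12, 14, 1]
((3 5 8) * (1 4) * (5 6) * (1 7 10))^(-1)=((1 4 7 10)(3 6 5 8))^(-1)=(1 10 7 4)(3 8 5 6)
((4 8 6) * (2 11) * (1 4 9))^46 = (11)(1 4 8 6 9)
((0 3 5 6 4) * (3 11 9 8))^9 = (0 11 9 8 3 5 6 4) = ((0 11 9 8 3 5 6 4))^9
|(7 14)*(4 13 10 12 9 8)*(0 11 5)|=|(0 11 5)(4 13 10 12 9 8)(7 14)|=6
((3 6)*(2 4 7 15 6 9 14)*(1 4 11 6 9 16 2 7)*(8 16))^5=(1 4)(2 16 8 3 6 11)(7 15 9 14)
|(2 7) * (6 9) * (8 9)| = 6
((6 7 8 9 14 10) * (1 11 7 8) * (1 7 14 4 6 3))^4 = ((1 11 14 10 3)(4 6 8 9))^4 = (1 3 10 14 11)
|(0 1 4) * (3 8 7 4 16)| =|(0 1 16 3 8 7 4)| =7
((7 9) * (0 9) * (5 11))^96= ((0 9 7)(5 11))^96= (11)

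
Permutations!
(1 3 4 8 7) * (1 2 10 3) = [0, 1, 10, 4, 8, 5, 6, 2, 7, 9, 3] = (2 10 3 4 8 7)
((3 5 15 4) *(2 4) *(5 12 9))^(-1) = (2 15 5 9 12 3 4)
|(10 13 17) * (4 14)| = |(4 14)(10 13 17)| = 6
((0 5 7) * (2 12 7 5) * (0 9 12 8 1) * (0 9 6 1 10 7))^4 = (0 7 12 10 9 8 1 2 6)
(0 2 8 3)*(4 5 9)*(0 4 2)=[0, 1, 8, 4, 5, 9, 6, 7, 3, 2]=(2 8 3 4 5 9)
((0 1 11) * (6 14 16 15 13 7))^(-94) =(0 11 1)(6 16 13)(7 14 15)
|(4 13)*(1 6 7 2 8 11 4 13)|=|(13)(1 6 7 2 8 11 4)|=7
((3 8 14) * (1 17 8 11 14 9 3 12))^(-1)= (1 12 14 11 3 9 8 17)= ((1 17 8 9 3 11 14 12))^(-1)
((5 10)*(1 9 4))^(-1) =((1 9 4)(5 10))^(-1) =(1 4 9)(5 10)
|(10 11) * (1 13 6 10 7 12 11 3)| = |(1 13 6 10 3)(7 12 11)| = 15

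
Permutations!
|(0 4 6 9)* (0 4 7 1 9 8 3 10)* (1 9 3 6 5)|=8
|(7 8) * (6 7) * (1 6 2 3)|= 6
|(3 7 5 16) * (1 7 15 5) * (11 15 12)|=6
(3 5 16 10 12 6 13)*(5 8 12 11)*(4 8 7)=(3 7 4 8 12 6 13)(5 16 10 11)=[0, 1, 2, 7, 8, 16, 13, 4, 12, 9, 11, 5, 6, 3, 14, 15, 10]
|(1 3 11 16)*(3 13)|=5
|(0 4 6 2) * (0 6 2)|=4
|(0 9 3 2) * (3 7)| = |(0 9 7 3 2)| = 5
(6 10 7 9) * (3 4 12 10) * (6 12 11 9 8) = (3 4 11 9 12 10 7 8 6) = [0, 1, 2, 4, 11, 5, 3, 8, 6, 12, 7, 9, 10]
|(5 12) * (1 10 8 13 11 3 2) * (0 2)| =|(0 2 1 10 8 13 11 3)(5 12)| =8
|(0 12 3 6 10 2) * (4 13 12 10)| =15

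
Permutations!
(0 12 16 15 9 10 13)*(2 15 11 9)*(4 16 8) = (0 12 8 4 16 11 9 10 13)(2 15) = [12, 1, 15, 3, 16, 5, 6, 7, 4, 10, 13, 9, 8, 0, 14, 2, 11]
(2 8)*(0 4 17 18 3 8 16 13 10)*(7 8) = [4, 1, 16, 7, 17, 5, 6, 8, 2, 9, 0, 11, 12, 10, 14, 15, 13, 18, 3] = (0 4 17 18 3 7 8 2 16 13 10)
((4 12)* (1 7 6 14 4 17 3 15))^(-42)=(1 14 17)(3 7 4)(6 12 15)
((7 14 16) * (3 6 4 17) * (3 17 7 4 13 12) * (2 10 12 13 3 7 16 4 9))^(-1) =(17)(2 9 16 4 14 7 12 10)(3 6)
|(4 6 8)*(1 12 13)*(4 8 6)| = 3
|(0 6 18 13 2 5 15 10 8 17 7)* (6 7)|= 18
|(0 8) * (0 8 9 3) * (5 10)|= 6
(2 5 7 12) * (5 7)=(2 7 12)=[0, 1, 7, 3, 4, 5, 6, 12, 8, 9, 10, 11, 2]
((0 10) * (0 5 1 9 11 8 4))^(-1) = (0 4 8 11 9 1 5 10)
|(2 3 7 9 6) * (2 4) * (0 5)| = 6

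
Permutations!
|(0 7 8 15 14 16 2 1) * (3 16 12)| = 10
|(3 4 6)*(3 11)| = |(3 4 6 11)| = 4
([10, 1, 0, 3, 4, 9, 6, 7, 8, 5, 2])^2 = [2, 1, 10, 3, 4, 5, 6, 7, 8, 9, 0]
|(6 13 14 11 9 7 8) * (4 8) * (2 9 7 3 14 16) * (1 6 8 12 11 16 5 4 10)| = |(1 6 13 5 4 12 11 7 10)(2 9 3 14 16)| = 45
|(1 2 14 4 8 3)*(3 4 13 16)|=6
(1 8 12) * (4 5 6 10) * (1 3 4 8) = [0, 1, 2, 4, 5, 6, 10, 7, 12, 9, 8, 11, 3] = (3 4 5 6 10 8 12)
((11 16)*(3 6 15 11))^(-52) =((3 6 15 11 16))^(-52) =(3 11 6 16 15)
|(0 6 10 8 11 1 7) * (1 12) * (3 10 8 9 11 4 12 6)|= |(0 3 10 9 11 6 8 4 12 1 7)|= 11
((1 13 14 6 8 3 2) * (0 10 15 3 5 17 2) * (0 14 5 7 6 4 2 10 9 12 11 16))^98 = ((0 9 12 11 16)(1 13 5 17 10 15 3 14 4 2)(6 8 7))^98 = (0 11 9 16 12)(1 4 3 10 5)(2 14 15 17 13)(6 7 8)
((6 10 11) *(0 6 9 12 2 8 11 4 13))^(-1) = (0 13 4 10 6)(2 12 9 11 8)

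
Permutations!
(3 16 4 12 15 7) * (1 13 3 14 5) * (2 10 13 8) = (1 8 2 10 13 3 16 4 12 15 7 14 5) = [0, 8, 10, 16, 12, 1, 6, 14, 2, 9, 13, 11, 15, 3, 5, 7, 4]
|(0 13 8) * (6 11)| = 6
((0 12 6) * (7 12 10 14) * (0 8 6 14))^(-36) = (14)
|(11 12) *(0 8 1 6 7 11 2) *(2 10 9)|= |(0 8 1 6 7 11 12 10 9 2)|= 10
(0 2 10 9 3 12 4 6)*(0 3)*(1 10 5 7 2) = (0 1 10 9)(2 5 7)(3 12 4 6) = [1, 10, 5, 12, 6, 7, 3, 2, 8, 0, 9, 11, 4]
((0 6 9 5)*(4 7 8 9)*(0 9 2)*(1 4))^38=((0 6 1 4 7 8 2)(5 9))^38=(9)(0 4 2 1 8 6 7)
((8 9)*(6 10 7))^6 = (10)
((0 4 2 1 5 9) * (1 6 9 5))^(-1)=(0 9 6 2 4)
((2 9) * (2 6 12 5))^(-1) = (2 5 12 6 9)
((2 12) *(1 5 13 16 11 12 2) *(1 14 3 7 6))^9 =((1 5 13 16 11 12 14 3 7 6))^9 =(1 6 7 3 14 12 11 16 13 5)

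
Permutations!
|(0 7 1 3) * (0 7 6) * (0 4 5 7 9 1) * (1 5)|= 8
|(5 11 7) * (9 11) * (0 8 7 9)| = 4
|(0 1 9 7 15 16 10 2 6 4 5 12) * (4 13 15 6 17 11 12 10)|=15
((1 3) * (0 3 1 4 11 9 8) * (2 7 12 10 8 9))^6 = (0 12 11)(2 3 10)(4 8 7)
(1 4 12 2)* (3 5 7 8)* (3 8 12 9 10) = (1 4 9 10 3 5 7 12 2) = [0, 4, 1, 5, 9, 7, 6, 12, 8, 10, 3, 11, 2]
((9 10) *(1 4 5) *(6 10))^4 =((1 4 5)(6 10 9))^4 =(1 4 5)(6 10 9)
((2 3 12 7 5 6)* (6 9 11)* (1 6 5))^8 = (1 2 12)(3 7 6)(5 11 9)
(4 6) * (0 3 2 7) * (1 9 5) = [3, 9, 7, 2, 6, 1, 4, 0, 8, 5] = (0 3 2 7)(1 9 5)(4 6)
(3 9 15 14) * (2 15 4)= [0, 1, 15, 9, 2, 5, 6, 7, 8, 4, 10, 11, 12, 13, 3, 14]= (2 15 14 3 9 4)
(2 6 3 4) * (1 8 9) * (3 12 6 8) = (1 3 4 2 8 9)(6 12) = [0, 3, 8, 4, 2, 5, 12, 7, 9, 1, 10, 11, 6]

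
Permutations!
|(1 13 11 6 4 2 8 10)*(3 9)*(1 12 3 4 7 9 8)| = 8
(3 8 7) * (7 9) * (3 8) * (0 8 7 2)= (0 8 9 2)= [8, 1, 0, 3, 4, 5, 6, 7, 9, 2]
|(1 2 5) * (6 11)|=6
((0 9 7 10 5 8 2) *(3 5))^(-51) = ((0 9 7 10 3 5 8 2))^(-51) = (0 5 7 2 3 9 8 10)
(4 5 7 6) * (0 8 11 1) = [8, 0, 2, 3, 5, 7, 4, 6, 11, 9, 10, 1] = (0 8 11 1)(4 5 7 6)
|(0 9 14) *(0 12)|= |(0 9 14 12)|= 4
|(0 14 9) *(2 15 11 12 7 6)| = |(0 14 9)(2 15 11 12 7 6)| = 6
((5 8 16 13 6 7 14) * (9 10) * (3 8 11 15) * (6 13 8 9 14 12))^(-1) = (3 15 11 5 14 10 9)(6 12 7)(8 16) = ((3 9 10 14 5 11 15)(6 7 12)(8 16))^(-1)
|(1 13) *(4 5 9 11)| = |(1 13)(4 5 9 11)| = 4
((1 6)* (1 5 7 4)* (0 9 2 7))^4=((0 9 2 7 4 1 6 5))^4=(0 4)(1 9)(2 6)(5 7)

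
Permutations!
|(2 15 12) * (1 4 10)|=3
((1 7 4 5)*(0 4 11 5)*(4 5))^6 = (11)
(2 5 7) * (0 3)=(0 3)(2 5 7)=[3, 1, 5, 0, 4, 7, 6, 2]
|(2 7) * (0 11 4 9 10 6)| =|(0 11 4 9 10 6)(2 7)| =6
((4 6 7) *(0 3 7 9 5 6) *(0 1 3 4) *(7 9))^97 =(0 4 1 3 9 5 6 7) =((0 4 1 3 9 5 6 7))^97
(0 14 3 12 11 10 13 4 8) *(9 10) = (0 14 3 12 11 9 10 13 4 8) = [14, 1, 2, 12, 8, 5, 6, 7, 0, 10, 13, 9, 11, 4, 3]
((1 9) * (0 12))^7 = (0 12)(1 9) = ((0 12)(1 9))^7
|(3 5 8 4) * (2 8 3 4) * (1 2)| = 6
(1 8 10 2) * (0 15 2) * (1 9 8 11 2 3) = (0 15 3 1 11 2 9 8 10) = [15, 11, 9, 1, 4, 5, 6, 7, 10, 8, 0, 2, 12, 13, 14, 3]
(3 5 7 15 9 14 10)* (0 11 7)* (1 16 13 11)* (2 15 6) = (0 1 16 13 11 7 6 2 15 9 14 10 3 5) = [1, 16, 15, 5, 4, 0, 2, 6, 8, 14, 3, 7, 12, 11, 10, 9, 13]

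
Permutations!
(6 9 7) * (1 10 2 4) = (1 10 2 4)(6 9 7) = [0, 10, 4, 3, 1, 5, 9, 6, 8, 7, 2]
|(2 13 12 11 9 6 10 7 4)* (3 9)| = |(2 13 12 11 3 9 6 10 7 4)| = 10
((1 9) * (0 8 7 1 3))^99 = ((0 8 7 1 9 3))^99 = (0 1)(3 7)(8 9)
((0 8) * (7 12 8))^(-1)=((0 7 12 8))^(-1)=(0 8 12 7)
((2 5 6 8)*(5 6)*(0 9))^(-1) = ((0 9)(2 6 8))^(-1) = (0 9)(2 8 6)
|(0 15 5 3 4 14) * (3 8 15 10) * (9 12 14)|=21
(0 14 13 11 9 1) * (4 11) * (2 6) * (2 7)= (0 14 13 4 11 9 1)(2 6 7)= [14, 0, 6, 3, 11, 5, 7, 2, 8, 1, 10, 9, 12, 4, 13]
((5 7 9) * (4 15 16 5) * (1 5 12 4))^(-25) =((1 5 7 9)(4 15 16 12))^(-25) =(1 9 7 5)(4 12 16 15)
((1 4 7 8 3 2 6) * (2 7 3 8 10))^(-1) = (1 6 2 10 7 3 4)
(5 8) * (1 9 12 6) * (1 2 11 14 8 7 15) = [0, 9, 11, 3, 4, 7, 2, 15, 5, 12, 10, 14, 6, 13, 8, 1] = (1 9 12 6 2 11 14 8 5 7 15)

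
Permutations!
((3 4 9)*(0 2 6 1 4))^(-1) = (0 3 9 4 1 6 2)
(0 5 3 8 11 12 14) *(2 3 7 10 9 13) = (0 5 7 10 9 13 2 3 8 11 12 14) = [5, 1, 3, 8, 4, 7, 6, 10, 11, 13, 9, 12, 14, 2, 0]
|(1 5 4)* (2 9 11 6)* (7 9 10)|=6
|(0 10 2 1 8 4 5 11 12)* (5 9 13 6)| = |(0 10 2 1 8 4 9 13 6 5 11 12)| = 12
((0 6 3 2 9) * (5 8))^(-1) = (0 9 2 3 6)(5 8)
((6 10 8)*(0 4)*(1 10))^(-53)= (0 4)(1 6 8 10)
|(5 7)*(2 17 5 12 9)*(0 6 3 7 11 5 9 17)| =8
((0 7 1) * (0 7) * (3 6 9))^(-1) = ((1 7)(3 6 9))^(-1) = (1 7)(3 9 6)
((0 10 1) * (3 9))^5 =(0 1 10)(3 9)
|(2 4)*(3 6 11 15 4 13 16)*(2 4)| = 7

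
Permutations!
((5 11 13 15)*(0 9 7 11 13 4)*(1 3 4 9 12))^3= ((0 12 1 3 4)(5 13 15)(7 11 9))^3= (15)(0 3 12 4 1)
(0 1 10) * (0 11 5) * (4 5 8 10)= [1, 4, 2, 3, 5, 0, 6, 7, 10, 9, 11, 8]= (0 1 4 5)(8 10 11)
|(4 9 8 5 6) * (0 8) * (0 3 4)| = 12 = |(0 8 5 6)(3 4 9)|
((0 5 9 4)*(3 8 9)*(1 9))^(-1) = ((0 5 3 8 1 9 4))^(-1) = (0 4 9 1 8 3 5)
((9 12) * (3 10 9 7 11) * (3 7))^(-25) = ((3 10 9 12)(7 11))^(-25) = (3 12 9 10)(7 11)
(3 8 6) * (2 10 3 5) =(2 10 3 8 6 5) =[0, 1, 10, 8, 4, 2, 5, 7, 6, 9, 3]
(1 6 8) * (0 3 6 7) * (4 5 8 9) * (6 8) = (0 3 8 1 7)(4 5 6 9) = [3, 7, 2, 8, 5, 6, 9, 0, 1, 4]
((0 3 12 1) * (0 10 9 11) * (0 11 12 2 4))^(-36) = ((0 3 2 4)(1 10 9 12))^(-36) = (12)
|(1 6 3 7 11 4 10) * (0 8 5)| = 21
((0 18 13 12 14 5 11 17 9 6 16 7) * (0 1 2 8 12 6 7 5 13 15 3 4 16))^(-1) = (0 6 13 14 12 8 2 1 7 9 17 11 5 16 4 3 15 18)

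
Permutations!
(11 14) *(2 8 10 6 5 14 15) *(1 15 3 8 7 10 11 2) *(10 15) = (1 10 6 5 14 2 7 15)(3 8 11) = [0, 10, 7, 8, 4, 14, 5, 15, 11, 9, 6, 3, 12, 13, 2, 1]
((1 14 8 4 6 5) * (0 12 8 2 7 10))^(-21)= ((0 12 8 4 6 5 1 14 2 7 10))^(-21)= (0 12 8 4 6 5 1 14 2 7 10)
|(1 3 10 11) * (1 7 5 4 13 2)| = |(1 3 10 11 7 5 4 13 2)| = 9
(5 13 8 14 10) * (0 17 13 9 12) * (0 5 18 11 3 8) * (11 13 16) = (0 17 16 11 3 8 14 10 18 13)(5 9 12) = [17, 1, 2, 8, 4, 9, 6, 7, 14, 12, 18, 3, 5, 0, 10, 15, 11, 16, 13]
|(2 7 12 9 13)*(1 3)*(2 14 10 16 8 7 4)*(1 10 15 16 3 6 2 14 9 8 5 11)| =|(1 6 2 4 14 15 16 5 11)(3 10)(7 12 8)(9 13)| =18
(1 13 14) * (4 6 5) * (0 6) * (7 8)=(0 6 5 4)(1 13 14)(7 8)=[6, 13, 2, 3, 0, 4, 5, 8, 7, 9, 10, 11, 12, 14, 1]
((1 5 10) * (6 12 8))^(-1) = ((1 5 10)(6 12 8))^(-1) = (1 10 5)(6 8 12)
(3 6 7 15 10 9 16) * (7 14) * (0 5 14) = [5, 1, 2, 6, 4, 14, 0, 15, 8, 16, 9, 11, 12, 13, 7, 10, 3] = (0 5 14 7 15 10 9 16 3 6)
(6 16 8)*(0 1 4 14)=(0 1 4 14)(6 16 8)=[1, 4, 2, 3, 14, 5, 16, 7, 6, 9, 10, 11, 12, 13, 0, 15, 8]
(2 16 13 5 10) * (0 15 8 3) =(0 15 8 3)(2 16 13 5 10) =[15, 1, 16, 0, 4, 10, 6, 7, 3, 9, 2, 11, 12, 5, 14, 8, 13]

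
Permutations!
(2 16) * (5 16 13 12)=[0, 1, 13, 3, 4, 16, 6, 7, 8, 9, 10, 11, 5, 12, 14, 15, 2]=(2 13 12 5 16)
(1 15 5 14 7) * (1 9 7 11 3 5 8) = (1 15 8)(3 5 14 11)(7 9) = [0, 15, 2, 5, 4, 14, 6, 9, 1, 7, 10, 3, 12, 13, 11, 8]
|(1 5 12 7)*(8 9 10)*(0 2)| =12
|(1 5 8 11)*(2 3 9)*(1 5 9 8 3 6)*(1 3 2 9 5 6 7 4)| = |(1 5 2 7 4)(3 8 11 6)| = 20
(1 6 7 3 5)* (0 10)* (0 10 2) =(10)(0 2)(1 6 7 3 5) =[2, 6, 0, 5, 4, 1, 7, 3, 8, 9, 10]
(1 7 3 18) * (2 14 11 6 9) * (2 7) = [0, 2, 14, 18, 4, 5, 9, 3, 8, 7, 10, 6, 12, 13, 11, 15, 16, 17, 1] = (1 2 14 11 6 9 7 3 18)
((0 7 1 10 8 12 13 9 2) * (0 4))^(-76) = (0 8 2 1 13)(4 10 9 7 12)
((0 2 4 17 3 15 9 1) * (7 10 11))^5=(0 15 4 1 3 2 9 17)(7 11 10)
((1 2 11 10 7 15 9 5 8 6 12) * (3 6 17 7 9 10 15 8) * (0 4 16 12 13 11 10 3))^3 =((0 4 16 12 1 2 10 9 5)(3 6 13 11 15)(7 8 17))^3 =(17)(0 12 10)(1 9 4)(2 5 16)(3 11 6 15 13)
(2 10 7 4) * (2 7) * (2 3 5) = (2 10 3 5)(4 7) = [0, 1, 10, 5, 7, 2, 6, 4, 8, 9, 3]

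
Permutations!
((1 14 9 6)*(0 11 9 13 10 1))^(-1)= (0 6 9 11)(1 10 13 14)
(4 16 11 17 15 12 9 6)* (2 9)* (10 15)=(2 9 6 4 16 11 17 10 15 12)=[0, 1, 9, 3, 16, 5, 4, 7, 8, 6, 15, 17, 2, 13, 14, 12, 11, 10]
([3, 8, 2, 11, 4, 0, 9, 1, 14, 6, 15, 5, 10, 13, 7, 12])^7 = [5, 7, 2, 0, 4, 11, 9, 14, 1, 6, 15, 3, 10, 13, 8, 12]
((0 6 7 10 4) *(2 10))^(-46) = (0 7 10)(2 4 6)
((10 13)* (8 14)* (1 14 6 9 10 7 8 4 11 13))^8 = ((1 14 4 11 13 7 8 6 9 10))^8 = (1 9 8 13 4)(6 7 11 14 10)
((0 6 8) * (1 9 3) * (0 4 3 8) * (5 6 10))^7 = ((0 10 5 6)(1 9 8 4 3))^7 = (0 6 5 10)(1 8 3 9 4)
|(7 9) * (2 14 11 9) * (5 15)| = 10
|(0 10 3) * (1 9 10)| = 5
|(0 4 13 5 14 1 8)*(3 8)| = |(0 4 13 5 14 1 3 8)| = 8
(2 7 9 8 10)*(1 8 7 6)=(1 8 10 2 6)(7 9)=[0, 8, 6, 3, 4, 5, 1, 9, 10, 7, 2]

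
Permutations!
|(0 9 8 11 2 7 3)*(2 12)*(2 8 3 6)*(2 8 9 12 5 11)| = |(0 12 9 3)(2 7 6 8)(5 11)| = 4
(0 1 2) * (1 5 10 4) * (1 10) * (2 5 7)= (0 7 2)(1 5)(4 10)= [7, 5, 0, 3, 10, 1, 6, 2, 8, 9, 4]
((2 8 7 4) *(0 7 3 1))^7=(8)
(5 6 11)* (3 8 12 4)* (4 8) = (3 4)(5 6 11)(8 12) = [0, 1, 2, 4, 3, 6, 11, 7, 12, 9, 10, 5, 8]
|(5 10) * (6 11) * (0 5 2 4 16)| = 6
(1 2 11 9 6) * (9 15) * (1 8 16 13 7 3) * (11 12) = (1 2 12 11 15 9 6 8 16 13 7 3) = [0, 2, 12, 1, 4, 5, 8, 3, 16, 6, 10, 15, 11, 7, 14, 9, 13]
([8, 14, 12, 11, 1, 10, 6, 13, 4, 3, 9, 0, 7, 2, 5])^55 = [5, 3, 13, 1, 9, 0, 6, 12, 10, 4, 8, 14, 2, 7, 11]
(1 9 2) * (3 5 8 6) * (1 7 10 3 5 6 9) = (2 7 10 3 6 5 8 9) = [0, 1, 7, 6, 4, 8, 5, 10, 9, 2, 3]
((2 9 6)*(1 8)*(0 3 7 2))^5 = ((0 3 7 2 9 6)(1 8))^5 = (0 6 9 2 7 3)(1 8)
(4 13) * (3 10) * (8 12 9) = (3 10)(4 13)(8 12 9) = [0, 1, 2, 10, 13, 5, 6, 7, 12, 8, 3, 11, 9, 4]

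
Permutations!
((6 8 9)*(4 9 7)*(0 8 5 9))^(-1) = (0 4 7 8)(5 6 9)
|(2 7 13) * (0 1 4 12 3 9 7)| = |(0 1 4 12 3 9 7 13 2)| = 9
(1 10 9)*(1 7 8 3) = (1 10 9 7 8 3) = [0, 10, 2, 1, 4, 5, 6, 8, 3, 7, 9]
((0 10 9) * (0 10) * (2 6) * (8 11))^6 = (11)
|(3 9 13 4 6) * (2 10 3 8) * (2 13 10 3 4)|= 8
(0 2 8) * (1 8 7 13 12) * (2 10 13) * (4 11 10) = (0 4 11 10 13 12 1 8)(2 7) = [4, 8, 7, 3, 11, 5, 6, 2, 0, 9, 13, 10, 1, 12]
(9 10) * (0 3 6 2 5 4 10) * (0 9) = (0 3 6 2 5 4 10) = [3, 1, 5, 6, 10, 4, 2, 7, 8, 9, 0]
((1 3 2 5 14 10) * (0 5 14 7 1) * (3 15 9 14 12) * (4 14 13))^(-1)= ((0 5 7 1 15 9 13 4 14 10)(2 12 3))^(-1)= (0 10 14 4 13 9 15 1 7 5)(2 3 12)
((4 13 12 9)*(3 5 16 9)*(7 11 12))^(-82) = (3 12 11 7 13 4 9 16 5)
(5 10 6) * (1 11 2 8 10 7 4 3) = (1 11 2 8 10 6 5 7 4 3) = [0, 11, 8, 1, 3, 7, 5, 4, 10, 9, 6, 2]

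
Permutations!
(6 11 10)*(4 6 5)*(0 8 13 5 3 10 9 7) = (0 8 13 5 4 6 11 9 7)(3 10) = [8, 1, 2, 10, 6, 4, 11, 0, 13, 7, 3, 9, 12, 5]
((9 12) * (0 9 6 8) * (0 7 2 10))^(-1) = (0 10 2 7 8 6 12 9)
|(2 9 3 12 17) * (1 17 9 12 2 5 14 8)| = 20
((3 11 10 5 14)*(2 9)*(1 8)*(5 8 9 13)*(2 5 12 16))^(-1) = ((1 9 5 14 3 11 10 8)(2 13 12 16))^(-1) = (1 8 10 11 3 14 5 9)(2 16 12 13)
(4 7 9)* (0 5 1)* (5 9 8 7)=(0 9 4 5 1)(7 8)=[9, 0, 2, 3, 5, 1, 6, 8, 7, 4]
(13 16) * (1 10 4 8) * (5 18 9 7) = (1 10 4 8)(5 18 9 7)(13 16) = [0, 10, 2, 3, 8, 18, 6, 5, 1, 7, 4, 11, 12, 16, 14, 15, 13, 17, 9]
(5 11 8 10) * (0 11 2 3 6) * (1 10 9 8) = (0 11 1 10 5 2 3 6)(8 9) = [11, 10, 3, 6, 4, 2, 0, 7, 9, 8, 5, 1]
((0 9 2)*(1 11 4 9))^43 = ((0 1 11 4 9 2))^43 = (0 1 11 4 9 2)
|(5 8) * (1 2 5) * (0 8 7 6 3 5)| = 4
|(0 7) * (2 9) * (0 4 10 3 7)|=4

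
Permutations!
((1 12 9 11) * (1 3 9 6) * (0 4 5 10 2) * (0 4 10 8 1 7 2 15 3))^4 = (0 9 15)(1 2)(3 10 11)(4 12)(5 6)(7 8) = ((0 10 15 3 9 11)(1 12 6 7 2 4 5 8))^4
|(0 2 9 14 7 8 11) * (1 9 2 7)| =12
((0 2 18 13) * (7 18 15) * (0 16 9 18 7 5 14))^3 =(0 5 2 14 15)(9 16 13 18)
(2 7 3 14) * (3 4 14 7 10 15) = [0, 1, 10, 7, 14, 5, 6, 4, 8, 9, 15, 11, 12, 13, 2, 3] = (2 10 15 3 7 4 14)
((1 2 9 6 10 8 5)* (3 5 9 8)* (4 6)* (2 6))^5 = ((1 6 10 3 5)(2 8 9 4))^5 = (10)(2 8 9 4)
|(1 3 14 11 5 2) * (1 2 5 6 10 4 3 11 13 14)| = 6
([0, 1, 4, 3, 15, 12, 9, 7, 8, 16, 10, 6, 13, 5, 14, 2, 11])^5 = [0, 1, 15, 3, 2, 13, 9, 7, 8, 16, 10, 6, 5, 12, 14, 4, 11]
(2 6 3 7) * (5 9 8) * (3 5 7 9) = (2 6 5 3 9 8 7) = [0, 1, 6, 9, 4, 3, 5, 2, 7, 8]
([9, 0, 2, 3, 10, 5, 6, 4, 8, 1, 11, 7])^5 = (0 1 9)(4 10 11 7)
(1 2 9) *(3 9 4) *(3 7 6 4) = (1 2 3 9)(4 7 6) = [0, 2, 3, 9, 7, 5, 4, 6, 8, 1]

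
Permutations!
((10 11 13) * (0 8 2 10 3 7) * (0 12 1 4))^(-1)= (0 4 1 12 7 3 13 11 10 2 8)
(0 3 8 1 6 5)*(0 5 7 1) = (0 3 8)(1 6 7) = [3, 6, 2, 8, 4, 5, 7, 1, 0]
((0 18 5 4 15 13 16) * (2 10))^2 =((0 18 5 4 15 13 16)(2 10))^2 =(0 5 15 16 18 4 13)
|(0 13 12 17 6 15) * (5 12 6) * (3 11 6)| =6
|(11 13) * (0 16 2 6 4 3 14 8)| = 8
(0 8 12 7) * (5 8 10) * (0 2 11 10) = [0, 1, 11, 3, 4, 8, 6, 2, 12, 9, 5, 10, 7] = (2 11 10 5 8 12 7)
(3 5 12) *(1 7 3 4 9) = [0, 7, 2, 5, 9, 12, 6, 3, 8, 1, 10, 11, 4] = (1 7 3 5 12 4 9)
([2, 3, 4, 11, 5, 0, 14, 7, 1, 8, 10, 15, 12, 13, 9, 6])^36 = [0, 6, 2, 14, 4, 5, 1, 7, 15, 11, 10, 9, 12, 13, 3, 8]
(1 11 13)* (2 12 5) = (1 11 13)(2 12 5) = [0, 11, 12, 3, 4, 2, 6, 7, 8, 9, 10, 13, 5, 1]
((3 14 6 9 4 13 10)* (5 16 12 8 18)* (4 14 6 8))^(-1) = ((3 6 9 14 8 18 5 16 12 4 13 10))^(-1) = (3 10 13 4 12 16 5 18 8 14 9 6)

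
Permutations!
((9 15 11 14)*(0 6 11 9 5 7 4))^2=(15)(0 11 5 4 6 14 7)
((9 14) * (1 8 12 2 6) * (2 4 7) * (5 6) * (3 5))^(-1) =(1 6 5 3 2 7 4 12 8)(9 14)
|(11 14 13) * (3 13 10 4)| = 6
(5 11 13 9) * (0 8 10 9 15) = [8, 1, 2, 3, 4, 11, 6, 7, 10, 5, 9, 13, 12, 15, 14, 0] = (0 8 10 9 5 11 13 15)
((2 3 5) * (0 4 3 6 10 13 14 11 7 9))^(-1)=(0 9 7 11 14 13 10 6 2 5 3 4)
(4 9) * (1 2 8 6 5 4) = (1 2 8 6 5 4 9) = [0, 2, 8, 3, 9, 4, 5, 7, 6, 1]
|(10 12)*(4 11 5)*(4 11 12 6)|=4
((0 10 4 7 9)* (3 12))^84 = (12)(0 9 7 4 10)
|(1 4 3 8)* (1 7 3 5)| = |(1 4 5)(3 8 7)| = 3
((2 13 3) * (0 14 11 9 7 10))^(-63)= (0 9)(7 14)(10 11)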